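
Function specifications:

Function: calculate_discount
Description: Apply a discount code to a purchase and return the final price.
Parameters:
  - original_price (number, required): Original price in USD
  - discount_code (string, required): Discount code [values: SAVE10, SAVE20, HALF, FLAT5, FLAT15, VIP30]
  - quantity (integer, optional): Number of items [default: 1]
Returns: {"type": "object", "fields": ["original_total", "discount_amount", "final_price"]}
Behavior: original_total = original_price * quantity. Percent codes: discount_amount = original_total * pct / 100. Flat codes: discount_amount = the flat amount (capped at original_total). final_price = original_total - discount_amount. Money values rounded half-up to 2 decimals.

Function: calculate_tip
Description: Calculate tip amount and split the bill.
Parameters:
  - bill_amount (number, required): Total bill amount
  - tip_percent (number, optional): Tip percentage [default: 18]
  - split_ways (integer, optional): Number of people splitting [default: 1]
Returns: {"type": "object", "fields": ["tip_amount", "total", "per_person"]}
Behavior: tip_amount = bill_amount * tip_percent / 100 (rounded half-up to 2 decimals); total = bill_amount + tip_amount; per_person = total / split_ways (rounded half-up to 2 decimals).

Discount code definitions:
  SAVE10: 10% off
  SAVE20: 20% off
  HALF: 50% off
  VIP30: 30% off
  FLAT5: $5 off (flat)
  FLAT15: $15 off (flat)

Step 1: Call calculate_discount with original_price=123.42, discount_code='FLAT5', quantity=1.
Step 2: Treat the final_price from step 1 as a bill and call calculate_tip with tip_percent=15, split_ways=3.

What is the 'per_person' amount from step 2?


Step 1: calculate_discount(original_price=123.42, discount_code=FLAT5, quantity=1)
  original_total = 123.42 * 1 = 123.42
  FLAT5 = $5 flat: discount_amount = min(5.00, 123.42) = 5.00
  final_price = 123.42 - 5.00 = 118.42
  -> final_price = 118.42
Step 2: calculate_tip(bill_amount=118.42, tip_percent=15, split_ways=3)
  tip_amount = 118.42 * 15/100 = 17.763 -> 17.76
  total = 118.42 + 17.76 = 136.18
  per_person = 136.18 / 3 = 45.393333 -> 45.39
  -> per_person = 45.39
$45.39


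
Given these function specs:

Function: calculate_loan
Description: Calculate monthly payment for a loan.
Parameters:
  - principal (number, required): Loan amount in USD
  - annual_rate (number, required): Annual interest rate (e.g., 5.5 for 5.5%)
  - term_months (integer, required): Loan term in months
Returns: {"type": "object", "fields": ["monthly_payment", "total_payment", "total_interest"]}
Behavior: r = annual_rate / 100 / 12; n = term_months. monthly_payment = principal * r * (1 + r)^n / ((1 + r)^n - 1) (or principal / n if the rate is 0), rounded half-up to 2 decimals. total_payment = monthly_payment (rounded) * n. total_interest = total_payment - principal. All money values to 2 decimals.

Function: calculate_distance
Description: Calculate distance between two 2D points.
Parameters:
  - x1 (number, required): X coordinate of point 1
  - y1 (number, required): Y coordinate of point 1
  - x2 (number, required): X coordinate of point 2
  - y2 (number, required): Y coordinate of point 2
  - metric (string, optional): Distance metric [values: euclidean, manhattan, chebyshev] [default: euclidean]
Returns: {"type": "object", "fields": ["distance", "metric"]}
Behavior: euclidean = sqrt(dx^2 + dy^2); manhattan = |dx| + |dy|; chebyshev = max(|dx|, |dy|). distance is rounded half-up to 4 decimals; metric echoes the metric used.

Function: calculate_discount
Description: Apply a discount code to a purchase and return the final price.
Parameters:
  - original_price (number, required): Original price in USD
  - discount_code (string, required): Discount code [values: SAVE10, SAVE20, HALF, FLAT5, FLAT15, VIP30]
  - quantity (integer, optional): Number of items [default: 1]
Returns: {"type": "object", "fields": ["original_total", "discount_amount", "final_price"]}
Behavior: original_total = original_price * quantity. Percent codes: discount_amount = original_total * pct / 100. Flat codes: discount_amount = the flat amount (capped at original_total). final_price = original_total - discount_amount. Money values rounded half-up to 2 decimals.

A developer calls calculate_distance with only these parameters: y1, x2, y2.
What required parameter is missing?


Required parameters: x1, y1, x2, y2
Provided: y1, x2, y2
Missing: x1
x1


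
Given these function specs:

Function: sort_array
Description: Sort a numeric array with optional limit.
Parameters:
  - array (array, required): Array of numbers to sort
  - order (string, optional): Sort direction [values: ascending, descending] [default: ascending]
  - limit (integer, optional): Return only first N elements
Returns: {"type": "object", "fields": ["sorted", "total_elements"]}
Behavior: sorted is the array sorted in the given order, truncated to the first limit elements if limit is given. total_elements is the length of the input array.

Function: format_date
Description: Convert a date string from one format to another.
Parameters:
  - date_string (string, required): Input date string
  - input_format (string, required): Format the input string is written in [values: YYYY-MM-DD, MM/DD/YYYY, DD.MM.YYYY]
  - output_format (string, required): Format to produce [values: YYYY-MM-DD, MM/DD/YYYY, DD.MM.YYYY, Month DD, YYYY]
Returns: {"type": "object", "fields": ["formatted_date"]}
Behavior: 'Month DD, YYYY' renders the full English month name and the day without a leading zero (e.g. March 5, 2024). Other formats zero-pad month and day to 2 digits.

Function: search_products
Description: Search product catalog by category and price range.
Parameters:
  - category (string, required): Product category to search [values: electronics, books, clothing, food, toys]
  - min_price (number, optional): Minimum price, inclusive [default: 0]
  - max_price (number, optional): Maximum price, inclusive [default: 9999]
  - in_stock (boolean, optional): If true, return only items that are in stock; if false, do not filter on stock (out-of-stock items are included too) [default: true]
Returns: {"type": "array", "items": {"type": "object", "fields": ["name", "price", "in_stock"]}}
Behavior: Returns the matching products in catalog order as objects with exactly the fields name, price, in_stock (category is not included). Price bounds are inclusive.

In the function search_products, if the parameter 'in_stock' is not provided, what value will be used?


The search_products spec declares:
  - in_stock (boolean, optional): If true, return only items that are in stock; if false, do not filter on stock (out-of-stock items are included too) [default: true]
Default:
true


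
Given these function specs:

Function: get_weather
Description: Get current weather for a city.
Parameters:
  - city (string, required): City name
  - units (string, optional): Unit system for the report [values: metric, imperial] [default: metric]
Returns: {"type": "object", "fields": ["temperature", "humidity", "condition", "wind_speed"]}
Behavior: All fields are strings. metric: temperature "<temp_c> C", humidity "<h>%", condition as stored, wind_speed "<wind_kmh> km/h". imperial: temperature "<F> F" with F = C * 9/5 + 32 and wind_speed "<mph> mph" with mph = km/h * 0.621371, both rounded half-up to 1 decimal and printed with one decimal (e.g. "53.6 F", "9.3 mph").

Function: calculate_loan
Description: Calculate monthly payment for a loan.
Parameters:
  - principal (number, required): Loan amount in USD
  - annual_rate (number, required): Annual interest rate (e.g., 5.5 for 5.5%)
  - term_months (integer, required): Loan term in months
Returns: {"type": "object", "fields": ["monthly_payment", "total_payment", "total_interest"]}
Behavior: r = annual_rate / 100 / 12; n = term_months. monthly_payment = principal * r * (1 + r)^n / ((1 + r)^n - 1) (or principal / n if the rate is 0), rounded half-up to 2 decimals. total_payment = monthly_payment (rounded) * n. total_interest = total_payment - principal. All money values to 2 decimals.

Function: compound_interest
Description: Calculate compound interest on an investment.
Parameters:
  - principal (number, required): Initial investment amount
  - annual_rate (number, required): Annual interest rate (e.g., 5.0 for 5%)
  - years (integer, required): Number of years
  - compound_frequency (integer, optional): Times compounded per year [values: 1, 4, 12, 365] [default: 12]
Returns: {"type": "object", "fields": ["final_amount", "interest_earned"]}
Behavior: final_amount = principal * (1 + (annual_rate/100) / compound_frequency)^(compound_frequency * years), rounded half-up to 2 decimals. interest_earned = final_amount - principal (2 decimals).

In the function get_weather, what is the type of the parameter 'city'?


The get_weather spec declares:
  - city (string, required): City name
Type:
string


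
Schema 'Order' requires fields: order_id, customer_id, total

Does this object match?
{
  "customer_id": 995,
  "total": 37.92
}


Checking required fields...
Missing: order_id
Invalid - missing required field 'order_id'


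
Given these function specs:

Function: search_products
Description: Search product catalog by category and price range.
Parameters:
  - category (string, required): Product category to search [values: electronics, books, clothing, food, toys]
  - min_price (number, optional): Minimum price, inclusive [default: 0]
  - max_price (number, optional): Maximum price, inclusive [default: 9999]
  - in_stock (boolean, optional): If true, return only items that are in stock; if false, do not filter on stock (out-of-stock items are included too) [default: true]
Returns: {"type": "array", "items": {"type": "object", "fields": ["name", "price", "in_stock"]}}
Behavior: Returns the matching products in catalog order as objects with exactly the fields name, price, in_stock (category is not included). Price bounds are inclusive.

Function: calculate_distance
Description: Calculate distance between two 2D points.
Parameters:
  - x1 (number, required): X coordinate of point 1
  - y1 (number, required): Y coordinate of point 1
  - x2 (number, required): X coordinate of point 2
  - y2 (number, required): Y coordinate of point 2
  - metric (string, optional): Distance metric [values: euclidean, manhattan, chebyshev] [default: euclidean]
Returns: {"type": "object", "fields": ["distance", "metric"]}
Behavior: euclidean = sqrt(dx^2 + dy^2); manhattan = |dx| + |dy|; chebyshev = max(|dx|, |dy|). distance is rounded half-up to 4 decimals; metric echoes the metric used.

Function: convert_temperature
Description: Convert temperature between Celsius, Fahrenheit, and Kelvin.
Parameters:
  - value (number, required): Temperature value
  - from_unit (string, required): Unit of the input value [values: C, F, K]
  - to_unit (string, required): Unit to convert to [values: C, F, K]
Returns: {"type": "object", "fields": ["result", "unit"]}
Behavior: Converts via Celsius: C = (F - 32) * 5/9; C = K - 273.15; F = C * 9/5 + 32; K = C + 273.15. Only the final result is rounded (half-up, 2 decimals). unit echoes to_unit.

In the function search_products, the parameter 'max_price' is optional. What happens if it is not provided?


The search_products spec declares:
  - max_price (number, optional): Maximum price, inclusive [default: 9999]
It defaults to 9999


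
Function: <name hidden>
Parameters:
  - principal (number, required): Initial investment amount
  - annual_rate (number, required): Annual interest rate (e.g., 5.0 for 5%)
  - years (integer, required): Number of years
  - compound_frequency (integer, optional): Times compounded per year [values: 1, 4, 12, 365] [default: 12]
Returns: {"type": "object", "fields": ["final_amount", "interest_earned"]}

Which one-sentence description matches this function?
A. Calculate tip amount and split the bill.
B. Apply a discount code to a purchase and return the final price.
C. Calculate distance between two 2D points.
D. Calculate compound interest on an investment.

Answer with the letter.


Parameters principal, annual_rate, years, compound_frequency and return ["final_amount", "interest_earned"] fit: Calculate compound interest on an investment.
D


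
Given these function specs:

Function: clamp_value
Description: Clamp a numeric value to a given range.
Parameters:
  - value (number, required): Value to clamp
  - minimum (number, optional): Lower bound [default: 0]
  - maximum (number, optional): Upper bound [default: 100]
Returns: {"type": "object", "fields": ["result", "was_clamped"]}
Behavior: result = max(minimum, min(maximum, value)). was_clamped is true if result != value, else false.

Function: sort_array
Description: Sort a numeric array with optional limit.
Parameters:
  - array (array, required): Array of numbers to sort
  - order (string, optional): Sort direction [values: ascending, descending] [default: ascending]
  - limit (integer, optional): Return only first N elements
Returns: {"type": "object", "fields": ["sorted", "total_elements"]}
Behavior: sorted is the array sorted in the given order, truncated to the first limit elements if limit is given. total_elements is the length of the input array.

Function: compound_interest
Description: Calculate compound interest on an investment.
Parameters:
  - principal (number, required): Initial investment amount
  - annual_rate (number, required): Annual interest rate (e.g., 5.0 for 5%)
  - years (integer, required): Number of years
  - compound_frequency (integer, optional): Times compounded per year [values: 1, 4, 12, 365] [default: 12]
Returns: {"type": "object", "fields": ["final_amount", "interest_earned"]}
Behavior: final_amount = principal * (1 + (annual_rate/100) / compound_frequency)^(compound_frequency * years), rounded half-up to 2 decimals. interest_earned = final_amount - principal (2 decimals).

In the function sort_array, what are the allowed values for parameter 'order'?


The sort_array spec declares:
  - order (string, optional): Sort direction [values: ascending, descending] [default: ascending]
Allowed values:
ascending, descending


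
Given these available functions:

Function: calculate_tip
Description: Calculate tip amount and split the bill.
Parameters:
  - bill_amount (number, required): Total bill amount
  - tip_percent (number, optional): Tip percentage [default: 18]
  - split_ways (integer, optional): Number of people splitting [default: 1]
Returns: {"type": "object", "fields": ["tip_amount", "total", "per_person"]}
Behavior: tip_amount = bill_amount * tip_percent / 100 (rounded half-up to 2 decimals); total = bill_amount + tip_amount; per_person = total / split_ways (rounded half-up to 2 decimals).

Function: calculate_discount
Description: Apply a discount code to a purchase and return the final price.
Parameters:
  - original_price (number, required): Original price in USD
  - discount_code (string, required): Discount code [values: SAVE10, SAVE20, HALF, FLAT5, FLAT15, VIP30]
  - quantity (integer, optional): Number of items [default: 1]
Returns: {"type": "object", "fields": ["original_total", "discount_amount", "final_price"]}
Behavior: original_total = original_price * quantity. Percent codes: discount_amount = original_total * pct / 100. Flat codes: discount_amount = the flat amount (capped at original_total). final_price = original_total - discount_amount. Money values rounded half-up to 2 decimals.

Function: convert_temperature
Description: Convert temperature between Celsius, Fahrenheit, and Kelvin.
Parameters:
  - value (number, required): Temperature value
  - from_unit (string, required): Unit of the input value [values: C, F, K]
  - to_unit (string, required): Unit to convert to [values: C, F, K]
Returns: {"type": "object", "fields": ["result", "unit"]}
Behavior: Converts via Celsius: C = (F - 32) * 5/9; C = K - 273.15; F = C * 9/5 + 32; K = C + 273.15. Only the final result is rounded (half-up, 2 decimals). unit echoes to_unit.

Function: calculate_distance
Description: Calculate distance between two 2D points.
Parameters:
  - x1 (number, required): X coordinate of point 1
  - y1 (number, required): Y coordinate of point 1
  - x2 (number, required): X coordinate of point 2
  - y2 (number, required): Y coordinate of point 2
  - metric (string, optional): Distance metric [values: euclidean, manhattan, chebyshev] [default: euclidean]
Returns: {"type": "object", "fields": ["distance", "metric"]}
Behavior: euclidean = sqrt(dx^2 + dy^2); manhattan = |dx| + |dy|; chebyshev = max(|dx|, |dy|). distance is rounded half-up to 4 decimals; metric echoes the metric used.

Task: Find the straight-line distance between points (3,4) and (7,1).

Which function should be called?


The task needs a function whose description is: Calculate distance between two 2D points.
calculate_distance


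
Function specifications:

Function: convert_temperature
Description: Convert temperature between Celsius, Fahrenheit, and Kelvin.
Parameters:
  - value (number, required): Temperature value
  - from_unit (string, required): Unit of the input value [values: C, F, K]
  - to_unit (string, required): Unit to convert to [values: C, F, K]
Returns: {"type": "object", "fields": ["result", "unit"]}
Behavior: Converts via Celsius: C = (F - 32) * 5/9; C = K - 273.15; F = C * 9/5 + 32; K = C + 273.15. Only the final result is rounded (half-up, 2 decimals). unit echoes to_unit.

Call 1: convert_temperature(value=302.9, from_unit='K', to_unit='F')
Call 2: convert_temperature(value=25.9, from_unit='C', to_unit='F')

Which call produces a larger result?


Call 1:
  To C: 302.9 - 273.15 = 29.75
  To F: 29.75 * 9/5 + 32 = 85.55
  Round to 2 decimals: 85.55
  -> 85.55 F
Call 2:
  Input already in C: 25.9
  To F: 25.9 * 9/5 + 32 = 78.62
  Round to 2 decimals: 78.62
  -> 78.62 F
Call 1 (85.55 F)


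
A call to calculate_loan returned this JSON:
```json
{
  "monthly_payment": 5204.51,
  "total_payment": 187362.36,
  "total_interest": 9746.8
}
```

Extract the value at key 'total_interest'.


9746.8


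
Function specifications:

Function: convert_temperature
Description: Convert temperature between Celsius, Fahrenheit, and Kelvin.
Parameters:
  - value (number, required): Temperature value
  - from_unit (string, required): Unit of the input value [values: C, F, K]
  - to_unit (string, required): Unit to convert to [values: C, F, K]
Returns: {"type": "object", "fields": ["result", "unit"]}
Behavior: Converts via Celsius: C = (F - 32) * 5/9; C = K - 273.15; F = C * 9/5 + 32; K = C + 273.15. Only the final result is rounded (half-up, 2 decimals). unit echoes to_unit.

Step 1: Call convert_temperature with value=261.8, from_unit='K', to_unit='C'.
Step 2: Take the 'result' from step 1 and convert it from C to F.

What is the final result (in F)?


Step 1: convert_temperature(value=261.8, from_unit=K, to_unit=C)
  To C: 261.8 - 273.15 = -11.35
  Target is C: -11.35
  Round to 2 decimals: -11.35
  -> result = -11.35 C
Step 2: convert_temperature(value=-11.35, from_unit=C, to_unit=F)
  Input already in C: -11.35
  To F: -11.35 * 9/5 + 32 = 11.57
  Round to 2 decimals: 11.57
  -> result = 11.57 F
11.57 F


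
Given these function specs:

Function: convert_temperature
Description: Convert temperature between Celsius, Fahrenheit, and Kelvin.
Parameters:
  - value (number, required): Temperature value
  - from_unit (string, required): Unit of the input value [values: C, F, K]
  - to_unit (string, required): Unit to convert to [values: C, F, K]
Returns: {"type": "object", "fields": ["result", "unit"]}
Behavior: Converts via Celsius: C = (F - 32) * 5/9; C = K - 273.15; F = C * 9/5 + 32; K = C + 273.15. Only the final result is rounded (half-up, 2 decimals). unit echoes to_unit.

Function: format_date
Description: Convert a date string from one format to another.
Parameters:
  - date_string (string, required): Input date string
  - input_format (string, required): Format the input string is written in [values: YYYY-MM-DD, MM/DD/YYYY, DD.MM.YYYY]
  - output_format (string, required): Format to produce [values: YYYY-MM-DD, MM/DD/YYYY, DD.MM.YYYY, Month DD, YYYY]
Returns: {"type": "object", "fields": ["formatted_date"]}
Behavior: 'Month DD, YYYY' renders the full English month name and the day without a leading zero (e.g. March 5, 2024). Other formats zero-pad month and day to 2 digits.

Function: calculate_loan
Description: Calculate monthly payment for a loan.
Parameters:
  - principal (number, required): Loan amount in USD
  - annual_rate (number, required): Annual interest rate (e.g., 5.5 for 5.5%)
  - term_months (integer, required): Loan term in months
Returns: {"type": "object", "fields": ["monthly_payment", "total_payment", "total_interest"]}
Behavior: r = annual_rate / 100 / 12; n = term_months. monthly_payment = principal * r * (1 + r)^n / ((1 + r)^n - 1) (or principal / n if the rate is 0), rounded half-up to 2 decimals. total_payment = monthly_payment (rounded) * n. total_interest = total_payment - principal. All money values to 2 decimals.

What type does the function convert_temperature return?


The convert_temperature spec declares Returns: {"type": "object", "fields": ["result", "unit"]}
Type:
object


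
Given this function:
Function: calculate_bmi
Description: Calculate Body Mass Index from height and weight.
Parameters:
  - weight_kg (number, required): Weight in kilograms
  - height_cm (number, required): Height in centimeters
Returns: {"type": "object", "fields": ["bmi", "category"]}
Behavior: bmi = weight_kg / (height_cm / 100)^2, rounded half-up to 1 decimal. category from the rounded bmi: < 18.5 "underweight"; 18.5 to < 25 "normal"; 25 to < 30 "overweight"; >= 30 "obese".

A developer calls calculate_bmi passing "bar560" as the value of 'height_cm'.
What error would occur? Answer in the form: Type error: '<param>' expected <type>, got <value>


Spec: 'height_cm' is declared as number; "bar560" is a string.
Type error: 'height_cm' expected number, got "bar560"


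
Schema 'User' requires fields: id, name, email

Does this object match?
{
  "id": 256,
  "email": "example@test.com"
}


Checking required fields...
Missing: name
Invalid - missing required field 'name'


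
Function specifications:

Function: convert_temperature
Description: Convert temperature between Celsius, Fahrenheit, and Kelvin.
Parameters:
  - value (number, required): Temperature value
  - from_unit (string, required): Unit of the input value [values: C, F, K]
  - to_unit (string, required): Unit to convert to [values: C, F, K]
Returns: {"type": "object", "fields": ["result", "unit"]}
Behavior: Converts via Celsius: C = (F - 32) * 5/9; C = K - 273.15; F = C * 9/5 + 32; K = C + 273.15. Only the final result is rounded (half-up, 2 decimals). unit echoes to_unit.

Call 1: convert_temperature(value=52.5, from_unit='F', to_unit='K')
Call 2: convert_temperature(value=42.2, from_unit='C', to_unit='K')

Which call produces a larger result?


Call 1:
  To C: (52.5 - 32) * 5/9 = 11.388889
  To K: 11.388889 + 273.15 = 284.538889
  Round to 2 decimals: 284.54
  -> 284.54 K
Call 2:
  Input already in C: 42.2
  To K: 42.2 + 273.15 = 315.35
  Round to 2 decimals: 315.35
  -> 315.35 K
Call 2 (315.35 K)


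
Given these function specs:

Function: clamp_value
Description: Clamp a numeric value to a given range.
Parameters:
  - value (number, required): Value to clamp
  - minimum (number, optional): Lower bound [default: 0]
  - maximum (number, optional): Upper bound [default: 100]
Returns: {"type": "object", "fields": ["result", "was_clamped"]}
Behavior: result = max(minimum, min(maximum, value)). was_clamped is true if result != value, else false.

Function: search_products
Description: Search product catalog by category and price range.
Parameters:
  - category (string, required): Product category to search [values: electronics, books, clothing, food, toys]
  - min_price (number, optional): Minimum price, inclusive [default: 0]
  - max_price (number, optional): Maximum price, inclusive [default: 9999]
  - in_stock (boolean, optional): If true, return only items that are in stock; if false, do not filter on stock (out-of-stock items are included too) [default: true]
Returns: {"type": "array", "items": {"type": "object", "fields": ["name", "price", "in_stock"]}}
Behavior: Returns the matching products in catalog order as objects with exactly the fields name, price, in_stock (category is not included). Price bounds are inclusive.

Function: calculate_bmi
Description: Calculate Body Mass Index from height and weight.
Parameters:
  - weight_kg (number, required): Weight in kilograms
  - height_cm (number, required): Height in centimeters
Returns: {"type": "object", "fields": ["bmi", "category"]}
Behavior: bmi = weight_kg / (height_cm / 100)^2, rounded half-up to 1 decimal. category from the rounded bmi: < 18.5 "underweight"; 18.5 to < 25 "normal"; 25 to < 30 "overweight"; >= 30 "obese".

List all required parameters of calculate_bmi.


Parameters of calculate_bmi and their required/optional flag:
  weight_kg: required
  height_cm: required
height_cm, weight_kg


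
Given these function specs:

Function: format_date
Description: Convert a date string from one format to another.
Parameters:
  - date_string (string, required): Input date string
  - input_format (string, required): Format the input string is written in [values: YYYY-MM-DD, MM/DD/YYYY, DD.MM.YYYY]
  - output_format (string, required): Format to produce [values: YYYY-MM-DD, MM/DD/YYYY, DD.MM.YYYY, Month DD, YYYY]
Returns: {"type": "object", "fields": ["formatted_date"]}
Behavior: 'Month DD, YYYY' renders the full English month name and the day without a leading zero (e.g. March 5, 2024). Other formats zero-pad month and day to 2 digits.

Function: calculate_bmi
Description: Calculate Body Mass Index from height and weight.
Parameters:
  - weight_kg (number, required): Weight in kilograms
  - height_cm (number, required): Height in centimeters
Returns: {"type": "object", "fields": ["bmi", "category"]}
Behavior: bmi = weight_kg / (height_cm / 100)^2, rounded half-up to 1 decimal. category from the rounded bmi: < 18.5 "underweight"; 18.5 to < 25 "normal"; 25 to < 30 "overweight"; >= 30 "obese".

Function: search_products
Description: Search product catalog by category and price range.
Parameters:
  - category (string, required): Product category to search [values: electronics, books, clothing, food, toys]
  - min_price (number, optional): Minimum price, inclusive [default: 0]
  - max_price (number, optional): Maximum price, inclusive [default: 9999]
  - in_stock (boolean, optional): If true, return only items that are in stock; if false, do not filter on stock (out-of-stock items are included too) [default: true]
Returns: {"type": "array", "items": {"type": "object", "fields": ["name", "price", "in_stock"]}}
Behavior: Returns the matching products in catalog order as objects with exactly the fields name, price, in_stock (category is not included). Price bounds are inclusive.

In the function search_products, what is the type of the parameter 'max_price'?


The search_products spec declares:
  - max_price (number, optional): Maximum price, inclusive [default: 9999]
Type:
number


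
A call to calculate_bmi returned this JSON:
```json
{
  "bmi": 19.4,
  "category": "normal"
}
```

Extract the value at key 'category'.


normal


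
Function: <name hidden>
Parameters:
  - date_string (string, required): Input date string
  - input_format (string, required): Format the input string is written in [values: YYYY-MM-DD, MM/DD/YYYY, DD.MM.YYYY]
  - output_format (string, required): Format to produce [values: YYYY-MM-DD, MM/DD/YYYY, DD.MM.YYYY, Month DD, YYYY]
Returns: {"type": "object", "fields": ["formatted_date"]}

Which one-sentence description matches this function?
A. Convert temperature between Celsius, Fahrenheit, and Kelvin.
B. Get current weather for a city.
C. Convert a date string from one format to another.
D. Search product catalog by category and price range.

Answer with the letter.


Parameters date_string, input_format, output_format and return ["formatted_date"] fit: Convert a date string from one format to another.
C


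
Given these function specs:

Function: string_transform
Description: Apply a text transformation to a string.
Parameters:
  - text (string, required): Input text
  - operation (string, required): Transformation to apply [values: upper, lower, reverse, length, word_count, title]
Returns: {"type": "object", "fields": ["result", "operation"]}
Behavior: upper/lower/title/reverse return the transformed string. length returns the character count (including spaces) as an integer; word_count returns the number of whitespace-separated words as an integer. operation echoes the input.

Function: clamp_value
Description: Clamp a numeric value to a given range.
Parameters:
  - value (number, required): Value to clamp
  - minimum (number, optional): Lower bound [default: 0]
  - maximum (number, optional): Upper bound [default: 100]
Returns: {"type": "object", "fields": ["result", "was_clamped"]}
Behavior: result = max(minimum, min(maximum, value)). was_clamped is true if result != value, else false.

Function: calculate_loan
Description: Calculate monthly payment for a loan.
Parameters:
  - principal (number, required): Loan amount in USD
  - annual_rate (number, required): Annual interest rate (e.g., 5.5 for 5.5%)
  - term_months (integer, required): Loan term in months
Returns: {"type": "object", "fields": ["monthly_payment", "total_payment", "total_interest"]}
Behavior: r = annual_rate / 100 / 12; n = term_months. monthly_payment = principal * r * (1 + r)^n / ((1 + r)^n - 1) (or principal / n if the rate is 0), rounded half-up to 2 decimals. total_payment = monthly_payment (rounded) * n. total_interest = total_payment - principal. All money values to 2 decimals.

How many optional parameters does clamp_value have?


Parameters of clamp_value: value (required), minimum (optional), maximum (optional)
Optional count:
2


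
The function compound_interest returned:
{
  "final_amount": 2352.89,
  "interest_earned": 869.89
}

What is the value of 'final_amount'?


2352.89


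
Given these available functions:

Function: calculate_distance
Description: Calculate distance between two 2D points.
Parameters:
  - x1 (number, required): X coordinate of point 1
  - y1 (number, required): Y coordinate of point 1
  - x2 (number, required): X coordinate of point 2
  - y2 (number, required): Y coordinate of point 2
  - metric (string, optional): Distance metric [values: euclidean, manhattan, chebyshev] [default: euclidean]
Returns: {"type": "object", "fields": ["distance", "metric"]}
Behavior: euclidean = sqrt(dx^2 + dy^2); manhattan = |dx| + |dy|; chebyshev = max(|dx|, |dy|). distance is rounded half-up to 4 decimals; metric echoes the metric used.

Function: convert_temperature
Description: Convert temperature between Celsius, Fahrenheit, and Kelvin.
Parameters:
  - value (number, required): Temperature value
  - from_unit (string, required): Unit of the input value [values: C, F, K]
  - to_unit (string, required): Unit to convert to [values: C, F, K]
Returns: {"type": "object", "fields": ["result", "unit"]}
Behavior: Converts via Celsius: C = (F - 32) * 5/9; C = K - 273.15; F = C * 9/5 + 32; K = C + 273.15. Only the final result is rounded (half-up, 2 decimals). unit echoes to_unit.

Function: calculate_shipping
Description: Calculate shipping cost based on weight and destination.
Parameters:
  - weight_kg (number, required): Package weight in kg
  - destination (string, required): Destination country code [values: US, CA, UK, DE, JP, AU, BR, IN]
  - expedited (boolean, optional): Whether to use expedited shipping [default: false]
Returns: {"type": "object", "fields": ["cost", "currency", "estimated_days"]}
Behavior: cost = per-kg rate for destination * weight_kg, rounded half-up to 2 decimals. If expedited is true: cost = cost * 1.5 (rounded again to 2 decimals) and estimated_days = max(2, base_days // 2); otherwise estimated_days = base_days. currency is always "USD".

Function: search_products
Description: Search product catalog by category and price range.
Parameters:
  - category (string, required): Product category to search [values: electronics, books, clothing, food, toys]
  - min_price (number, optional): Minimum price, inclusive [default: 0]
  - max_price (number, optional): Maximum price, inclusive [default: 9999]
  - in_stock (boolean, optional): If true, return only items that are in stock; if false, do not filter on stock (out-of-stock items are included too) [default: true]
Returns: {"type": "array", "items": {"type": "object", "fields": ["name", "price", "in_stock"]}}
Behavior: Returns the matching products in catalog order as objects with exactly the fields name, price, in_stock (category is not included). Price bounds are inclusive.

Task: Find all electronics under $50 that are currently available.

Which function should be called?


The task needs a function whose description is: Search product catalog by category and price range.
search_products


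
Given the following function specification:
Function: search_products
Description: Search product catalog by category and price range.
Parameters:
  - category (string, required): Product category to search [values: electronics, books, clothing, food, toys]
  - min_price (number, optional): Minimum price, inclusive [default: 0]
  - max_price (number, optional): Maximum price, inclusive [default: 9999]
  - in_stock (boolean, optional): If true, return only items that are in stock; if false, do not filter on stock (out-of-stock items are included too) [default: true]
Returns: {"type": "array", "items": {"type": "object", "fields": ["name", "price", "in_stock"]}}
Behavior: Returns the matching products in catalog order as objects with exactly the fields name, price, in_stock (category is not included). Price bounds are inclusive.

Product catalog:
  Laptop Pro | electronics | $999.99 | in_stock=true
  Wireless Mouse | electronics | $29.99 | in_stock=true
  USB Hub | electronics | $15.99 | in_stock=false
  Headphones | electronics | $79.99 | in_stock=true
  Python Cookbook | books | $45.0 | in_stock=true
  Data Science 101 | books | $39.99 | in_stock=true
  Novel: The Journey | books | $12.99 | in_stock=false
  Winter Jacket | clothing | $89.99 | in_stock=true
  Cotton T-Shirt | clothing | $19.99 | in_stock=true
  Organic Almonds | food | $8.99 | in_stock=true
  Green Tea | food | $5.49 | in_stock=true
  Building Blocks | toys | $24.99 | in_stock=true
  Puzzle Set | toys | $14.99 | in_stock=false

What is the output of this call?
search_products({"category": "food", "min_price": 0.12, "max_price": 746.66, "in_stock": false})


Filter: category=food, 0.12 <= price <= 746.66, in_stock=false so stock is not filtered
  Organic Almonds ($8.99): keep
  Green Tea ($5.49): keep
Output:
[{"name": "Organic Almonds", "price": 8.99, "in_stock": true}, {"name": "Green Tea", "price": 5.49, "in_stock": true}]


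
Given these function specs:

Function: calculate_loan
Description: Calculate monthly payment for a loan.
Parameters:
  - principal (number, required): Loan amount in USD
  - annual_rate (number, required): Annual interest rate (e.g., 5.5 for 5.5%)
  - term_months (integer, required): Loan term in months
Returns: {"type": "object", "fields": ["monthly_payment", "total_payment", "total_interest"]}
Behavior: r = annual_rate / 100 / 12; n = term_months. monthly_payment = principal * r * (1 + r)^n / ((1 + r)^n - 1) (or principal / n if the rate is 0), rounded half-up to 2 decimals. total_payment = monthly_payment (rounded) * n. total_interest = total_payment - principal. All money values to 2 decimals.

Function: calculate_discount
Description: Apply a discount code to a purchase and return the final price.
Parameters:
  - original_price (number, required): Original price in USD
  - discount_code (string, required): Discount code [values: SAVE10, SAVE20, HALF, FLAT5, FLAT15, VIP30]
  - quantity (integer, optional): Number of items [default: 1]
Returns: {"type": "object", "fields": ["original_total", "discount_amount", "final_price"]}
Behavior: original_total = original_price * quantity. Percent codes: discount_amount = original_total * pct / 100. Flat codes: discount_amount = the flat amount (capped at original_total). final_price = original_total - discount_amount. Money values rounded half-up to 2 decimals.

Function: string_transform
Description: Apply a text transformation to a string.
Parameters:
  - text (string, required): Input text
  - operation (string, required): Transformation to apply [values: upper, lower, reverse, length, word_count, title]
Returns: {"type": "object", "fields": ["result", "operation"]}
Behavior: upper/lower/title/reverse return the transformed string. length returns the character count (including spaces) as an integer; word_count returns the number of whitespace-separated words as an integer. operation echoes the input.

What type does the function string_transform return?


The string_transform spec declares Returns: {"type": "object", "fields": ["result", "operation"]}
Type:
object


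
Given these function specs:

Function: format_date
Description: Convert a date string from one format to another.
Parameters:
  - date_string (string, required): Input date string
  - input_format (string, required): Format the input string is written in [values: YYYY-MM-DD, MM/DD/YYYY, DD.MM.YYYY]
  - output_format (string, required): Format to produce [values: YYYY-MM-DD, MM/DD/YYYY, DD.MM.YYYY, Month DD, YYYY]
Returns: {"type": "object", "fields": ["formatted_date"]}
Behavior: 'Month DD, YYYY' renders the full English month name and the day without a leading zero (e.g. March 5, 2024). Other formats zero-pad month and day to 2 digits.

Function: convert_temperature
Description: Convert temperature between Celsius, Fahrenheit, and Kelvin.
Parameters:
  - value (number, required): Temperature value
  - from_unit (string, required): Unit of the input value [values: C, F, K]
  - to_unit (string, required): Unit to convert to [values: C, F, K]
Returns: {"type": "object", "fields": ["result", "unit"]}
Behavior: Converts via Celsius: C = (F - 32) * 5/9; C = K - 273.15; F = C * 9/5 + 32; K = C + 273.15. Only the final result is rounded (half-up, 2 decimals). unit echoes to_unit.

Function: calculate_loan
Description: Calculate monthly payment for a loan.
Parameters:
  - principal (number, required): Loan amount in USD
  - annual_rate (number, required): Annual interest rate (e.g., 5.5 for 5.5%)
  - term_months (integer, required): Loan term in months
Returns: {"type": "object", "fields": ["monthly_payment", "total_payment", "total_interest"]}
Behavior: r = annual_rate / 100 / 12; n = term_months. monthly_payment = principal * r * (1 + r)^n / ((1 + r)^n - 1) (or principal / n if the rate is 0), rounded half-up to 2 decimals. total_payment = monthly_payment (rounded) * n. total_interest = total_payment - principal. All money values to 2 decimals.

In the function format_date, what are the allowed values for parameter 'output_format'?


The format_date spec declares:
  - output_format (string, required): Format to produce [values: YYYY-MM-DD, MM/DD/YYYY, DD.MM.YYYY, Month DD, YYYY]
Allowed values:
YYYY-MM-DD, MM/DD/YYYY, DD.MM.YYYY, Month DD, YYYY


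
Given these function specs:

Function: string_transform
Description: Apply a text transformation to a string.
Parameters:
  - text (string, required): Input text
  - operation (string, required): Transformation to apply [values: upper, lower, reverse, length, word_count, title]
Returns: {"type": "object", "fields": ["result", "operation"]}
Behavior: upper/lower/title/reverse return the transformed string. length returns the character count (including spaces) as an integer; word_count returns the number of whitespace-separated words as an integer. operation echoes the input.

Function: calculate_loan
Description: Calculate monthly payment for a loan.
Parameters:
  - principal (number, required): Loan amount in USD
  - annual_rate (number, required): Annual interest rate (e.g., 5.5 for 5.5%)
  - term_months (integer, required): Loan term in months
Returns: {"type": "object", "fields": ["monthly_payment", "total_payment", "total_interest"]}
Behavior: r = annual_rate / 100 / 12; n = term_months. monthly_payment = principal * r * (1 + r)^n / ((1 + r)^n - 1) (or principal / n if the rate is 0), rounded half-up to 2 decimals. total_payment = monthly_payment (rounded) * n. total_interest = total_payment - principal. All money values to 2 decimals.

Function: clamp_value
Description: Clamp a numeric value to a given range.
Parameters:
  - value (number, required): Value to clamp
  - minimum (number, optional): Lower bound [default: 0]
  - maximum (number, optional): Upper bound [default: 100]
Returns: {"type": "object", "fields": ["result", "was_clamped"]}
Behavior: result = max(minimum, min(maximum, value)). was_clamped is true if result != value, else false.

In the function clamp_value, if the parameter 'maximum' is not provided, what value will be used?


The clamp_value spec declares:
  - maximum (number, optional): Upper bound [default: 100]
Default:
100
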